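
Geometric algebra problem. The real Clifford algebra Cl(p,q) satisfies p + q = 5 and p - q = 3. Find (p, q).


We need p + q = 5 and p - q = 3.
Adding: 2p = 5 + 3 = 8, so p = 4.
Then q = 5 - 4 = 1.
(p, q) = (4, 1)


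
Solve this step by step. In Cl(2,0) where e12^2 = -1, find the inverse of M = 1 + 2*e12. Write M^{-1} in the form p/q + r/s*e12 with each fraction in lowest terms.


M = 1 + 2*e12, where e12^2 = -1.
Since M commutes with its reverse ~M = a - b*e12, M * ~M = a^2 - b^2*e12^2 = a^2 + b^2.
So M^{-1} = ~M / (a^2 + b^2) = (a - b*e12)/(a^2 + b^2).
a^2 + b^2 = 1 + 4 = 5
Scalar part = 1/5 = 1/5
Bivector coeff = -2/5 = -2/5
M^{-1} = 1/5 - 2/5*e12


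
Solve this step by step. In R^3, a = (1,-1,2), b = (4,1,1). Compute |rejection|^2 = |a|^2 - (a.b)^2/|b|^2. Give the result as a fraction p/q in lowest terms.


|a|^2 = 1^2 + (-1)^2 + 2^2 = 6
|b|^2 = 4^2 + 1^2 + 1^2 = 18
a . b = 1*4 + (-1)*1 + 2*1 = 5
(a.b)^2 = 5^2 = 25
|rej|^2 = 6 - 25/18
= (108 - 25)/18
= 83/18
In lowest terms: 83/18


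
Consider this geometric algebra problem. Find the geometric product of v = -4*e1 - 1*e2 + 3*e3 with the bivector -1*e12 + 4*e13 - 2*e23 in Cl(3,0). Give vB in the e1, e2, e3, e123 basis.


vB has grade-1 (vector) and grade-3 (trivector) parts: vB = (v _| B) + (v ^ B).
Vector part <vB>_1:
  e1: -v2*b12 - v3*b13 = -(-1)*(-1) - (3)*(4) = -13
  e2: v1*b12 - v3*b23 = (-4)*(-1) - (3)*(-2) = 10
  e3: v1*b13 + v2*b23 = (-4)*(4) + (-1)*(-2) = -14
Trivector part <vB>_3:
  e123: v1*b23 - v2*b13 + v3*b12 = (-4)*(-2) - (-1)*(4) + (3)*(-1) = 9
vB = -13*e1 + 10*e2 - 14*e3 + 9*e123


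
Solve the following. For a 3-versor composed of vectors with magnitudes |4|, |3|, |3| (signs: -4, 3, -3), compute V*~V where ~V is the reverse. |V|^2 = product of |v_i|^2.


Each vector v_i has |v_i|^2 = s_i^2
Squared scales: (-4)^2 = 16, 3^2 = 9, (-3)^2 = 9
|V|^2 = 16 * 9 * 9
= 1296


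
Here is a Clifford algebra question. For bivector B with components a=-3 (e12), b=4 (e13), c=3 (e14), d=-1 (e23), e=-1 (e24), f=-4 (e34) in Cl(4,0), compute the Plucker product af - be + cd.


Plucker relation: af - be + cd
a*f = (-3)*(-4) = 12
b*e = 4*(-1) = -4
c*d = 3*(-1) = -3
af - be + cd = 12 - (-4) + (-3)
= 13


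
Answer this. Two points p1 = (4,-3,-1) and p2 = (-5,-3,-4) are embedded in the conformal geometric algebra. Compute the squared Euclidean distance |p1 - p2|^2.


p1 - p2 = (9, 0, 3)
|p1 - p2|^2 = 9^2 + 0^2 + 3^2
= 81 + 0 + 9
= 90


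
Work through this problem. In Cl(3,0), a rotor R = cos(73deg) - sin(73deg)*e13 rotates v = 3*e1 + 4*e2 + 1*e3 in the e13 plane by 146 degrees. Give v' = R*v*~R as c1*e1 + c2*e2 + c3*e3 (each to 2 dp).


Rotor R = cos(73deg) - sin(73deg)*e13
Rotation angle theta = 2 * 73 = 146 degrees in the e13 plane (e1 -> e3).
The component perpendicular to the plane (e2) is invariant: v'_2 = v2 = 4.00
cos(146deg) = -0.8290, sin(146deg) = 0.5592
v'_1 = v1*cos(theta) - v3*sin(theta) = 3*(-0.8290) - 1*0.5592 = -3.05
v'_3 = v1*sin(theta) + v3*cos(theta) = 3*0.5592 + 1*(-0.8290) = 0.85
v' = -3.05*e1 + 4.00*e2 + 0.85*e3


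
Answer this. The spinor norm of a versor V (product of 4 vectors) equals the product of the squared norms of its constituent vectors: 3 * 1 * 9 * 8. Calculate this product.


Spinor norm N(V) = |v1|^2 * |v2|^2 * ... * |v4|^2
= 3 * 1 * 9 * 8
Running product: 3, 3, 27, 216
N(V) = 216


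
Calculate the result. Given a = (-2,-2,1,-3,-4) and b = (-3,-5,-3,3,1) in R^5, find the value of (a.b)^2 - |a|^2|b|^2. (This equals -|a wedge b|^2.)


a . b = (-2)*(-3) + (-2)*(-5) + 1*(-3) + (-3)*3 + (-4)*1
= 6 + 10 + (-3) + (-9) + (-4) = 0
|a|^2 = (-2)^2 + (-2)^2 + 1^2 + (-3)^2 + (-4)^2 = 34
|b|^2 = (-3)^2 + (-5)^2 + (-3)^2 + 3^2 + 1^2 = 53
(a.b)^2 = 0^2 = 0
|a|^2 * |b|^2 = 34 * 53 = 1802
Result = 0 - 1802 = -1802


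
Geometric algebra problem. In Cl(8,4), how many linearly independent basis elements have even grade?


Even subalgebra dimension = 2^(n-1)
n = 8 + 4 = 12
2^(12 - 1) = 2^11 = 2048
Verification: sum of C(12,k) for even k = 1 + 66 + 495 + 924 + 495 + 66 + 1 = 2048
Result = 2048


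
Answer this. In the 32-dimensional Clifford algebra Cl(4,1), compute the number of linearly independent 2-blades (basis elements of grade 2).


Number of grade-k basis blades in Cl(p,q) with n = p + q is C(n, k).
n = 4 + 1 = 5
C(5, 2) = 5! / (2! * 3!)
= 120 / (2 * 6)
= 10


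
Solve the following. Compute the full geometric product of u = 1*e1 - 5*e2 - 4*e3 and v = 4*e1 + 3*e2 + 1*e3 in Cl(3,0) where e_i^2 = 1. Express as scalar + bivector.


In Cl(3,0): e_i^2 = 1, e_ie_j = -e_je_i for i != j.
Scalar part = u . v = 1*4 + (-5)*3 + (-4)*1
= 4 + (-15) + (-4) = -15
e12 coeff = 1*3 - (-5)*4 = 3 - (-20) = 23
e13 coeff = 1*1 - (-4)*4 = 1 - (-16) = 17
e23 coeff = (-5)*1 - (-4)*3 = -5 - (-12) = 7
uv = -15 + 23*e12 + 17*e13 + 7*e23


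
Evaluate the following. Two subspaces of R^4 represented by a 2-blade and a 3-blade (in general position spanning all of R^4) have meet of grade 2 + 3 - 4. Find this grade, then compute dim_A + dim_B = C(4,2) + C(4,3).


Meet grade = grade(A) + grade(B) - n
= 2 + 3 - 4 = 1
C(4,2) = 6
C(4,3) = 4
dim_A + dim_B = 6 + 4 = 10


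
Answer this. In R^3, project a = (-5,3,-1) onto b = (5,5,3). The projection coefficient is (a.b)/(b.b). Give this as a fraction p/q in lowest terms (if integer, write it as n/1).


Projection coefficient = (a . b) / (b . b)
a . b = (-5)*5 + 3*5 + (-1)*3
= -25 + 15 + (-3) = -13
b . b = 5^2 + 5^2 + 3^2
= 25 + 25 + 9 = 59
Coefficient = -13/59
In lowest terms: -13/59


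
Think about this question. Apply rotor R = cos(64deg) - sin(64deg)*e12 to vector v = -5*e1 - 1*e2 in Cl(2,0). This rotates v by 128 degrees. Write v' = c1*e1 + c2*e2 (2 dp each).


Rotor R = cos(64deg) - sin(64deg)*e12
Rotation angle theta = 2 * 64 = 128 degrees
v' = R*v*~R rotates v by theta.
cos(128deg) = -0.6157, sin(128deg) = 0.7880
v'_1 = -5*cos(128deg) - (-1)*sin(128deg)
= -5*(-0.6157) - (-1)*0.7880
= 3.87
v'_2 = -5*sin(128deg) + (-1)*cos(128deg)
= -5*0.7880 + (-1)*(-0.6157)
= -3.32
v' = 3.87*e1 - 3.32*e2


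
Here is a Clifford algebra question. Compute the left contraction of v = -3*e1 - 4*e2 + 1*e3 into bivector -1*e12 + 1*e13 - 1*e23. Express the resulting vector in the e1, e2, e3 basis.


Left contraction v _| B = <vB>_1 (grade-1 part of the geometric product vB).
Using e1_|e12 = e2, e2_|e12 = -e1, e1_|e13 = e3, e3_|e13 = -e1, e2_|e23 = e3, e3_|e23 = -e2:
e1 coeff: -v2*b12 - v3*b13 = -(-4)*(-1) - (1)*(1) = -5
e2 coeff: v1*b12 - v3*b23 = (-3)*(-1) - (1)*(-1) = 4
e3 coeff: v1*b13 + v2*b23 = (-3)*(1) + (-4)*(-1) = 1
v _| B = -5*e1 + 4*e2 + 1*e3


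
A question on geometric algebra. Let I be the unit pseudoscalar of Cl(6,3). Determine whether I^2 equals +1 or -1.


The pseudoscalar I = e1...e_n (product of all n generators) of Cl(p,q) satisfies I^2 = (-1)^(q + n(n-1)/2).
p = 6, q = 3, n = p + q = 9
n(n-1)/2 = 9 * 8 / 2 = 36
Exponent = q + n(n-1)/2 = 3 + 36 = 39
I^2 = (-1)^39 = -1


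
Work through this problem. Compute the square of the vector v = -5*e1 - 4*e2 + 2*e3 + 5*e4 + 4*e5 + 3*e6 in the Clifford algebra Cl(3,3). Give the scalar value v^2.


v^2 = sum of c_i^2 * e_i^2
Positive signature terms (e_i^2 = +1): (-5)^2 + (-4)^2 + 2^2 = 45
Negative signature terms (e_j^2 = -1): 5^2 + 4^2 + 3^2 = 50
v^2 = 45 - 50 = -5


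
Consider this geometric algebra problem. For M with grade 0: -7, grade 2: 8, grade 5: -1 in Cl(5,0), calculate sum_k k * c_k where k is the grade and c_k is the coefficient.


Grade-weighted sum = sum of grade_k * coefficient_k
0*(-7) = 0
2*8 = 16
5*(-1) = -5
Total = 0 + 16 + (-5) = 11


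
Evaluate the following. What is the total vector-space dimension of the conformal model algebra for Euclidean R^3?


The conformal model of R^3 uses Cl(4,1): the 3 Euclidean generators plus two extra orthogonal generators e+ (e+^2 = +1) and e- (e-^2 = -1), from which the null vectors e0, einf are built.
Number of generators m = 3 + 2 = 5.
dim Cl(p,q) = 2^m = 2^5 = 32


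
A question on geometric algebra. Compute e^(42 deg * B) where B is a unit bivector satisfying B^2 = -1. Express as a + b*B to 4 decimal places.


For a unit bivector B with B^2 = -1, the exponential series gives
e^(theta*B) = cos(theta) + sin(theta)*B (the GA analogue of Euler's formula).
theta = 42 degrees = 0.733038 rad
cos(42 deg) = 0.7431
sin(42 deg) = 0.6691
exp(theta*B) = 0.7431 + 0.6691*B


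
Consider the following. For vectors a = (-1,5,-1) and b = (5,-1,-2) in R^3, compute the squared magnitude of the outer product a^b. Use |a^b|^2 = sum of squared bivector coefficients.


a wedge b = (a1*b2 - a2*b1)*e12 + (a1*b3 - a3*b1)*e13 + (a2*b3 - a3*b2)*e23
e12 coeff: (-1)*(-1) - 5*5 = 1 - 25 = -24
e13 coeff: (-1)*(-2) - (-1)*5 = 2 - (-5) = 7
e23 coeff: 5*(-2) - (-1)*(-1) = -10 - 1 = -11
|a wedge b|^2 = (-24)^2 + 7^2 + (-11)^2
= 576 + 49 + 121
= 746


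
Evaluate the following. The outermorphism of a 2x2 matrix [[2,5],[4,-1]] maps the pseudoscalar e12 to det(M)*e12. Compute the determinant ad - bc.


The outermorphism of a linear map f sends e1^e2 to f(e1)^f(e2).
f(e1) = 2*e1 + 4*e2
f(e2) = 5*e1 - 1*e2
f(e1) ^ f(e2) = (2*e1 + 4*e2) ^ (5*e1 - 1*e2)
= 2*(-1)*e12 + 4*5*e21
= (-2 - 20)*e12
= -22*e12
Coefficient = -22


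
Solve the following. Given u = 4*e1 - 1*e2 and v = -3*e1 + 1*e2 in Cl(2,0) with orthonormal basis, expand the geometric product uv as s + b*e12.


Expand: (4*e1 - 1*e2)(-3*e1 + 1*e2)
= 4*(-3)*e1e1 + 4*1*e1e2 + (-1)*(-3)*e2e1 + (-1)*1*e2e2
Using e1^2 = e2^2 = 1, e2e1 = -e1e2:
Scalar part s = 4*(-3) + (-1)*1 = -12 + (-1) = -13
Bivector part b = 4*1 - (-1)*(-3) = 4 - 3 = 1
uv = -13 + 1*e12


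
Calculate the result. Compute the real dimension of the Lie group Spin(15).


Spin(n) double-covers SO(n); both have Lie algebra so(n) of dimension n(n-1)/2.
n = 15
n(n-1) = 15 * 14 = 210
dim Spin(15) = 210/2 = 105


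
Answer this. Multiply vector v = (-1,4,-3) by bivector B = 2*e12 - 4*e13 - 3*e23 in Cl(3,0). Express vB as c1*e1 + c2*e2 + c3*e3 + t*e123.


vB has grade-1 (vector) and grade-3 (trivector) parts: vB = (v _| B) + (v ^ B).
Vector part <vB>_1:
  e1: -v2*b12 - v3*b13 = -(4)*(2) - (-3)*(-4) = -20
  e2: v1*b12 - v3*b23 = (-1)*(2) - (-3)*(-3) = -11
  e3: v1*b13 + v2*b23 = (-1)*(-4) + (4)*(-3) = -8
Trivector part <vB>_3:
  e123: v1*b23 - v2*b13 + v3*b12 = (-1)*(-3) - (4)*(-4) + (-3)*(2) = 13
vB = -20*e1 - 11*e2 - 8*e3 + 13*e123


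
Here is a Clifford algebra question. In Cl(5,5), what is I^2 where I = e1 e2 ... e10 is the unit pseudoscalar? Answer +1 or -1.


The pseudoscalar I = e1...e_n (product of all n generators) of Cl(p,q) satisfies I^2 = (-1)^(q + n(n-1)/2).
p = 5, q = 5, n = p + q = 10
n(n-1)/2 = 10 * 9 / 2 = 45
Exponent = q + n(n-1)/2 = 5 + 45 = 50
I^2 = (-1)^50 = +1


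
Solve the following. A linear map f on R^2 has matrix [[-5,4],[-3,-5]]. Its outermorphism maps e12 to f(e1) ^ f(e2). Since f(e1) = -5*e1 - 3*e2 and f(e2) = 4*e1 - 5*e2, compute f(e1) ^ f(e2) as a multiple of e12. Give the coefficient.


The outermorphism of a linear map f sends e1^e2 to f(e1)^f(e2).
f(e1) = -5*e1 - 3*e2
f(e2) = 4*e1 - 5*e2
f(e1) ^ f(e2) = (-5*e1 - 3*e2) ^ (4*e1 - 5*e2)
= (-5)*(-5)*e12 + (-3)*4*e21
= (25 - (-12))*e12
= 37*e12
Coefficient = 37


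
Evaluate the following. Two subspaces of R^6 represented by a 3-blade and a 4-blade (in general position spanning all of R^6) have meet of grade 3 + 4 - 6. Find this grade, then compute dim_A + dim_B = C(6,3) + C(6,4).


Meet grade = grade(A) + grade(B) - n
= 3 + 4 - 6 = 1
C(6,3) = 20
C(6,4) = 15
dim_A + dim_B = 20 + 15 = 35


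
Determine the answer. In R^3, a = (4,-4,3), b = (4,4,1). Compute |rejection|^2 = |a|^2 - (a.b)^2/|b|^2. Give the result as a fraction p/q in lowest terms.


|a|^2 = 4^2 + (-4)^2 + 3^2 = 41
|b|^2 = 4^2 + 4^2 + 1^2 = 33
a . b = 4*4 + (-4)*4 + 3*1 = 3
(a.b)^2 = 3^2 = 9
|rej|^2 = 41 - 9/33
= (1353 - 9)/33
= 1344/33
In lowest terms: 448/11


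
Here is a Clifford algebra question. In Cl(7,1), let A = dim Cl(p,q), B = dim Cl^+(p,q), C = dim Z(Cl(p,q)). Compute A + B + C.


n = 7 + 1 = 8
Total dim = 2^8 = 256
Even subalgebra dim = 2^7 = 128
n is even, so center dim = 1
Sum = 256 + 128 + 1 = 385


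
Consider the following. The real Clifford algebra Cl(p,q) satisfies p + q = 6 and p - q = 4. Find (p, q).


We need p + q = 6 and p - q = 4.
Adding: 2p = 6 + 4 = 10, so p = 5.
Then q = 6 - 5 = 1.
(p, q) = (5, 1)


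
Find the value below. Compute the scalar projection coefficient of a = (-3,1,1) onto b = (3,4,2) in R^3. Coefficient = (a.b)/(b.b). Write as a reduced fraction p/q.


Projection coefficient = (a . b) / (b . b)
a . b = (-3)*3 + 1*4 + 1*2
= -9 + 4 + 2 = -3
b . b = 3^2 + 4^2 + 2^2
= 9 + 16 + 4 = 29
Coefficient = -3/29
In lowest terms: -3/29


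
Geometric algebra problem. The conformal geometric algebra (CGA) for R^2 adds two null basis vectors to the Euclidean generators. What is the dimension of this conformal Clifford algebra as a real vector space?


The conformal model of R^2 uses Cl(3,1): the 2 Euclidean generators plus two extra orthogonal generators e+ (e+^2 = +1) and e- (e-^2 = -1), from which the null vectors e0, einf are built.
Number of generators m = 2 + 2 = 4.
dim Cl(p,q) = 2^m = 2^4 = 16


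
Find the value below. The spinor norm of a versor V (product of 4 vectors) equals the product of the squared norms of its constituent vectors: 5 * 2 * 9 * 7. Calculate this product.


Spinor norm N(V) = |v1|^2 * |v2|^2 * ... * |v4|^2
= 5 * 2 * 9 * 7
Running product: 5, 10, 90, 630
N(V) = 630


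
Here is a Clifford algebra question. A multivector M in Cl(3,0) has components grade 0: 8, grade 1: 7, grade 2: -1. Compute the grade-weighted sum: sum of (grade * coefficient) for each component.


Grade-weighted sum = sum of grade_k * coefficient_k
0*8 = 0
1*7 = 7
2*(-1) = -2
Total = 0 + 7 + (-2) = 5


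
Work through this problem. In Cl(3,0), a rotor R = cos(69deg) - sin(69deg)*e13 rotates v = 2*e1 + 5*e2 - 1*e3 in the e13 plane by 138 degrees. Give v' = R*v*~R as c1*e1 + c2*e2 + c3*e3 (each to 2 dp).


Rotor R = cos(69deg) - sin(69deg)*e13
Rotation angle theta = 2 * 69 = 138 degrees in the e13 plane (e1 -> e3).
The component perpendicular to the plane (e2) is invariant: v'_2 = v2 = 5.00
cos(138deg) = -0.7431, sin(138deg) = 0.6691
v'_1 = v1*cos(theta) - v3*sin(theta) = 2*(-0.7431) - (-1)*0.6691 = -0.82
v'_3 = v1*sin(theta) + v3*cos(theta) = 2*0.6691 + (-1)*(-0.7431) = 2.08
v' = -0.82*e1 + 5.00*e2 + 2.08*e3


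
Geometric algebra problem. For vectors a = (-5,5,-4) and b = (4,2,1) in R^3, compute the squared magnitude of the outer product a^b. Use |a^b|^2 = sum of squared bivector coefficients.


a wedge b = (a1*b2 - a2*b1)*e12 + (a1*b3 - a3*b1)*e13 + (a2*b3 - a3*b2)*e23
e12 coeff: (-5)*2 - 5*4 = -10 - 20 = -30
e13 coeff: (-5)*1 - (-4)*4 = -5 - (-16) = 11
e23 coeff: 5*1 - (-4)*2 = 5 - (-8) = 13
|a wedge b|^2 = (-30)^2 + 11^2 + 13^2
= 900 + 121 + 169
= 1190


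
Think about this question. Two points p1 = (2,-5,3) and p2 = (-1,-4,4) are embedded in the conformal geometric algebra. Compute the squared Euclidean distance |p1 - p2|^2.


p1 - p2 = (3, -1, -1)
|p1 - p2|^2 = 3^2 + (-1)^2 + (-1)^2
= 9 + 1 + 1
= 11


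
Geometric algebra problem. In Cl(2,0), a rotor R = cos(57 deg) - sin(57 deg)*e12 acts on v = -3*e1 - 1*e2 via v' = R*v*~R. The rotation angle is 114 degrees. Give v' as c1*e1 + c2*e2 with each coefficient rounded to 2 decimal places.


Rotor R = cos(57deg) - sin(57deg)*e12
Rotation angle theta = 2 * 57 = 114 degrees
v' = R*v*~R rotates v by theta.
cos(114deg) = -0.4067, sin(114deg) = 0.9135
v'_1 = -3*cos(114deg) - (-1)*sin(114deg)
= -3*(-0.4067) - (-1)*0.9135
= 2.13
v'_2 = -3*sin(114deg) + (-1)*cos(114deg)
= -3*0.9135 + (-1)*(-0.4067)
= -2.33
v' = 2.13*e1 - 2.33*e2


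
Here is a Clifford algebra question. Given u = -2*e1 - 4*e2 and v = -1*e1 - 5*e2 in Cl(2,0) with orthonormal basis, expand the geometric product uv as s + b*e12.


Expand: (-2*e1 - 4*e2)(-1*e1 - 5*e2)
= (-2)*(-1)*e1e1 + (-2)*(-5)*e1e2 + (-4)*(-1)*e2e1 + (-4)*(-5)*e2e2
Using e1^2 = e2^2 = 1, e2e1 = -e1e2:
Scalar part s = (-2)*(-1) + (-4)*(-5) = 2 + 20 = 22
Bivector part b = (-2)*(-5) - (-4)*(-1) = 10 - 4 = 6
uv = 22 + 6*e12


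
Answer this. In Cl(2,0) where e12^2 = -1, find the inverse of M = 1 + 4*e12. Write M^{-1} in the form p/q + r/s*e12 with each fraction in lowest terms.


M = 1 + 4*e12, where e12^2 = -1.
Since M commutes with its reverse ~M = a - b*e12, M * ~M = a^2 - b^2*e12^2 = a^2 + b^2.
So M^{-1} = ~M / (a^2 + b^2) = (a - b*e12)/(a^2 + b^2).
a^2 + b^2 = 1 + 16 = 17
Scalar part = 1/17 = 1/17
Bivector coeff = -4/17 = -4/17
M^{-1} = 1/17 - 4/17*e12


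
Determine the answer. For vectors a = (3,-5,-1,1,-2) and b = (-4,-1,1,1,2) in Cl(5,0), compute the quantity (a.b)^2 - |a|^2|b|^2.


a . b = 3*(-4) + (-5)*(-1) + (-1)*1 + 1*1 + (-2)*2
= -12 + 5 + (-1) + 1 + (-4) = -11
|a|^2 = 3^2 + (-5)^2 + (-1)^2 + 1^2 + (-2)^2 = 40
|b|^2 = (-4)^2 + (-1)^2 + 1^2 + 1^2 + 2^2 = 23
(a.b)^2 = (-11)^2 = 121
|a|^2 * |b|^2 = 40 * 23 = 920
Result = 121 - 920 = -799


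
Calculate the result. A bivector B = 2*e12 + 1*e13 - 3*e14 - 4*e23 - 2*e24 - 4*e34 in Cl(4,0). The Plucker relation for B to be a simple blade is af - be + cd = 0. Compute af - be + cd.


Plucker relation: af - be + cd
a*f = 2*(-4) = -8
b*e = 1*(-2) = -2
c*d = (-3)*(-4) = 12
af - be + cd = -8 - (-2) + 12
= 6


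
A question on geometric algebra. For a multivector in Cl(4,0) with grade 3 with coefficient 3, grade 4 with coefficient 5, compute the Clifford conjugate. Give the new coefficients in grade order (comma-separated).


Clifford conjugate sign for grade k: (-1)^(k(k+1)/2)
Grade 3: (-1)^(3*4/2) = (-1)^6 = 1, coeff 3 -> 3
Grade 4: (-1)^(4*5/2) = (-1)^10 = 1, coeff 5 -> 5
Conjugated coefficients: 3, 5


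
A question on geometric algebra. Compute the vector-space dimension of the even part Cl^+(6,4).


Even subalgebra dimension = 2^(n-1)
n = 6 + 4 = 10
2^(10 - 1) = 2^9 = 512
Verification: sum of C(10,k) for even k = 1 + 45 + 210 + 210 + 45 + 1 = 512
Result = 512


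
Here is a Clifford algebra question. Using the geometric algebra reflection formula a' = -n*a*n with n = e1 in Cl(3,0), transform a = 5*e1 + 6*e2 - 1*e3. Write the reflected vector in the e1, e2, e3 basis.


Reflection formula: a' = -n*a*n, with n = e1 (unit vector, n^2 = 1).
For reflection through hyperplane perp to e1:
The component along e1 flips sign, others stay.
a = (5, 6, -1)
a' = (-5, 6, -1)
a' = -5*e1 + 6*e2 - 1*e3


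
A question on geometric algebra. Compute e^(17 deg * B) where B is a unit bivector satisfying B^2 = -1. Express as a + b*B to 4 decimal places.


For a unit bivector B with B^2 = -1, the exponential series gives
e^(theta*B) = cos(theta) + sin(theta)*B (the GA analogue of Euler's formula).
theta = 17 degrees = 0.296706 rad
cos(17 deg) = 0.9563
sin(17 deg) = 0.2924
exp(theta*B) = 0.9563 + 0.2924*B


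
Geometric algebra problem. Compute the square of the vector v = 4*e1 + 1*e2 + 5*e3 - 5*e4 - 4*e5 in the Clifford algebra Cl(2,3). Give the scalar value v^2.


v^2 = sum of c_i^2 * e_i^2
Positive signature terms (e_i^2 = +1): 4^2 + 1^2 = 17
Negative signature terms (e_j^2 = -1): 5^2 + (-5)^2 + (-4)^2 = 66
v^2 = 17 - 66 = -49


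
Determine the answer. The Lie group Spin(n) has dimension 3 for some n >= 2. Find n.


dim Spin(n) = dim so(n) = n(n-1)/2.
Solve n(n-1)/2 = 3, i.e. n^2 - n - 6 = 0.
Discriminant = 1 + 8*3 = 25
n = (1 + sqrt(25))/2 = (1 + 5)/2 = 3


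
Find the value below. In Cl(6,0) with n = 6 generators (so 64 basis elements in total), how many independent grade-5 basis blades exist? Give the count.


Number of grade-k basis blades in Cl(p,q) with n = p + q is C(n, k).
n = 6 + 0 = 6
C(6, 5) = 6! / (5! * 1!)
= 720 / (120 * 1)
= 6


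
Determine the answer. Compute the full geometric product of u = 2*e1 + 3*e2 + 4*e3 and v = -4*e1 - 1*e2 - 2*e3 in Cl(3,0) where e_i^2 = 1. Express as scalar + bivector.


In Cl(3,0): e_i^2 = 1, e_ie_j = -e_je_i for i != j.
Scalar part = u . v = 2*(-4) + 3*(-1) + 4*(-2)
= -8 + (-3) + (-8) = -19
e12 coeff = 2*(-1) - 3*(-4) = -2 - (-12) = 10
e13 coeff = 2*(-2) - 4*(-4) = -4 - (-16) = 12
e23 coeff = 3*(-2) - 4*(-1) = -6 - (-4) = -2
uv = -19 + 10*e12 + 12*e13 - 2*e23


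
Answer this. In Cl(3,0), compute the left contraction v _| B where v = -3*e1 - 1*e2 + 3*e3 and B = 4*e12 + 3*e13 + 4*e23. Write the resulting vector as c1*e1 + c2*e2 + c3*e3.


Left contraction v _| B = <vB>_1 (grade-1 part of the geometric product vB).
Using e1_|e12 = e2, e2_|e12 = -e1, e1_|e13 = e3, e3_|e13 = -e1, e2_|e23 = e3, e3_|e23 = -e2:
e1 coeff: -v2*b12 - v3*b13 = -(-1)*(4) - (3)*(3) = -5
e2 coeff: v1*b12 - v3*b23 = (-3)*(4) - (3)*(4) = -24
e3 coeff: v1*b13 + v2*b23 = (-3)*(3) + (-1)*(4) = -13
v _| B = -5*e1 - 24*e2 - 13*e3


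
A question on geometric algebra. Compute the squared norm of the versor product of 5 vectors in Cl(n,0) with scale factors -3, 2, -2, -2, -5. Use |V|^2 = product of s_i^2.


Each vector v_i has |v_i|^2 = s_i^2
Squared scales: (-3)^2 = 9, 2^2 = 4, (-2)^2 = 4, (-2)^2 = 4, (-5)^2 = 25
|V|^2 = 9 * 4 * 4 * 4 * 25
= 14400


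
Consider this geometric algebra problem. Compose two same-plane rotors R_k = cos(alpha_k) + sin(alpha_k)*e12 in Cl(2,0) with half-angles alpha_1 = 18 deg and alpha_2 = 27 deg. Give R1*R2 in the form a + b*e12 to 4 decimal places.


Same-plane rotors commute and their half-angles add:
R1*R2 = cos(a1 + a2) + sin(a1 + a2)*e12.
a1 + a2 = 18 + 27 = 45 deg
cos(45 deg) = 0.7071
sin(45 deg) = 0.7071
R1*R2 = 0.7071 + 0.7071*e12


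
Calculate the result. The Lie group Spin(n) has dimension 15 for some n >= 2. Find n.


dim Spin(n) = dim so(n) = n(n-1)/2.
Solve n(n-1)/2 = 15, i.e. n^2 - n - 30 = 0.
Discriminant = 1 + 8*15 = 121
n = (1 + sqrt(121))/2 = (1 + 11)/2 = 6


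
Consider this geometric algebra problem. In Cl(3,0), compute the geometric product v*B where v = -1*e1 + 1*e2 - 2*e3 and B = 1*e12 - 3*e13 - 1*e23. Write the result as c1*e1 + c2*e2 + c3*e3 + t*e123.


vB has grade-1 (vector) and grade-3 (trivector) parts: vB = (v _| B) + (v ^ B).
Vector part <vB>_1:
  e1: -v2*b12 - v3*b13 = -(1)*(1) - (-2)*(-3) = -7
  e2: v1*b12 - v3*b23 = (-1)*(1) - (-2)*(-1) = -3
  e3: v1*b13 + v2*b23 = (-1)*(-3) + (1)*(-1) = 2
Trivector part <vB>_3:
  e123: v1*b23 - v2*b13 + v3*b12 = (-1)*(-1) - (1)*(-3) + (-2)*(1) = 2
vB = -7*e1 - 3*e2 + 2*e3 + 2*e123


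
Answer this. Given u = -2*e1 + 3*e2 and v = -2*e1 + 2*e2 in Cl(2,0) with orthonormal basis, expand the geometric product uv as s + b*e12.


Expand: (-2*e1 + 3*e2)(-2*e1 + 2*e2)
= (-2)*(-2)*e1e1 + (-2)*2*e1e2 + 3*(-2)*e2e1 + 3*2*e2e2
Using e1^2 = e2^2 = 1, e2e1 = -e1e2:
Scalar part s = (-2)*(-2) + 3*2 = 4 + 6 = 10
Bivector part b = (-2)*2 - 3*(-2) = -4 - (-6) = 2
uv = 10 + 2*e12


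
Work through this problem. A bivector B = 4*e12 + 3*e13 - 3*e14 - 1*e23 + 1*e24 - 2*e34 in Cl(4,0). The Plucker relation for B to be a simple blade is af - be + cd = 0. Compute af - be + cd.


Plucker relation: af - be + cd
a*f = 4*(-2) = -8
b*e = 3*1 = 3
c*d = (-3)*(-1) = 3
af - be + cd = -8 - 3 + 3
= -8


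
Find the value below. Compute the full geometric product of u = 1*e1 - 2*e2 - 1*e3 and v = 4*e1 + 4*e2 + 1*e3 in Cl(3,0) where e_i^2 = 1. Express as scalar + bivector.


In Cl(3,0): e_i^2 = 1, e_ie_j = -e_je_i for i != j.
Scalar part = u . v = 1*4 + (-2)*4 + (-1)*1
= 4 + (-8) + (-1) = -5
e12 coeff = 1*4 - (-2)*4 = 4 - (-8) = 12
e13 coeff = 1*1 - (-1)*4 = 1 - (-4) = 5
e23 coeff = (-2)*1 - (-1)*4 = -2 - (-4) = 2
uv = -5 + 12*e12 + 5*e13 + 2*e23


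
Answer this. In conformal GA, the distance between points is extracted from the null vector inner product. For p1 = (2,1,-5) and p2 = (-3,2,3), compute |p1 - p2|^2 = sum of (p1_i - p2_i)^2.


p1 - p2 = (5, -1, -8)
|p1 - p2|^2 = 5^2 + (-1)^2 + (-8)^2
= 25 + 1 + 64
= 90


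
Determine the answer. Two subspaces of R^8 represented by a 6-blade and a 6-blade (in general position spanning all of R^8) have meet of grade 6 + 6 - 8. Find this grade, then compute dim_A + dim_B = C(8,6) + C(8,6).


Meet grade = grade(A) + grade(B) - n
= 6 + 6 - 8 = 4
C(8,6) = 28
C(8,6) = 28
dim_A + dim_B = 28 + 28 = 56


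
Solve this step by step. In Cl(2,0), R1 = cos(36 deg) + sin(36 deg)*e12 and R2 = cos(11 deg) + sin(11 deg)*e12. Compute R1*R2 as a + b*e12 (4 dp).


Same-plane rotors commute and their half-angles add:
R1*R2 = cos(a1 + a2) + sin(a1 + a2)*e12.
a1 + a2 = 36 + 11 = 47 deg
cos(47 deg) = 0.6820
sin(47 deg) = 0.7314
R1*R2 = 0.6820 + 0.7314*e12


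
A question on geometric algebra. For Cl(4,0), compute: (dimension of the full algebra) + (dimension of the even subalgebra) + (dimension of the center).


n = 4 + 0 = 4
Total dim = 2^4 = 16
Even subalgebra dim = 2^3 = 8
n is even, so center dim = 1
Sum = 16 + 8 + 1 = 25


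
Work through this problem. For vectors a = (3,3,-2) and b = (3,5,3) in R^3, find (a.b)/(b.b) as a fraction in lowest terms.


Projection coefficient = (a . b) / (b . b)
a . b = 3*3 + 3*5 + (-2)*3
= 9 + 15 + (-6) = 18
b . b = 3^2 + 5^2 + 3^2
= 9 + 25 + 9 = 43
Coefficient = 18/43
In lowest terms: 18/43


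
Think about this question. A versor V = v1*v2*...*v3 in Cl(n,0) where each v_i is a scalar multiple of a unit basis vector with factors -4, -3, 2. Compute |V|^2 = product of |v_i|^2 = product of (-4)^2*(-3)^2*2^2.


Each vector v_i has |v_i|^2 = s_i^2
Squared scales: (-4)^2 = 16, (-3)^2 = 9, 2^2 = 4
|V|^2 = 16 * 9 * 4
= 576


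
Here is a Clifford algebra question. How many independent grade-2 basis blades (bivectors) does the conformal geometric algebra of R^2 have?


The conformal model of R^2 uses Cl(3,1) with m = 2 + 2 = 4 generators.
Number of grade-2 blades = C(m, 2) = C(4, 2)
= 4*3/2 = 6


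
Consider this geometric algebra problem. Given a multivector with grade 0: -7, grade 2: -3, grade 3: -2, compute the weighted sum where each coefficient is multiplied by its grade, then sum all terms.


Grade-weighted sum = sum of grade_k * coefficient_k
0*(-7) = 0
2*(-3) = -6
3*(-2) = -6
Total = 0 + (-6) + (-6) = -12


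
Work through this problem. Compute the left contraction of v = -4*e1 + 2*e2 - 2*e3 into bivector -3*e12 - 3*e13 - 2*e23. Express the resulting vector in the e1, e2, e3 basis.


Left contraction v _| B = <vB>_1 (grade-1 part of the geometric product vB).
Using e1_|e12 = e2, e2_|e12 = -e1, e1_|e13 = e3, e3_|e13 = -e1, e2_|e23 = e3, e3_|e23 = -e2:
e1 coeff: -v2*b12 - v3*b13 = -(2)*(-3) - (-2)*(-3) = 0
e2 coeff: v1*b12 - v3*b23 = (-4)*(-3) - (-2)*(-2) = 8
e3 coeff: v1*b13 + v2*b23 = (-4)*(-3) + (2)*(-2) = 8
v _| B = 0*e1 + 8*e2 + 8*e3


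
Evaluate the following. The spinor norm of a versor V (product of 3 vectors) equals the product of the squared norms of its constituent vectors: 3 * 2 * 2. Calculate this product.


Spinor norm N(V) = |v1|^2 * |v2|^2 * ... * |v3|^2
= 3 * 2 * 2
Running product: 3, 6, 12
N(V) = 12


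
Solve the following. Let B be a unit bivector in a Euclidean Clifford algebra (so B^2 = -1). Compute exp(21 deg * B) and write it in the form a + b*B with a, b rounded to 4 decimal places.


For a unit bivector B with B^2 = -1, the exponential series gives
e^(theta*B) = cos(theta) + sin(theta)*B (the GA analogue of Euler's formula).
theta = 21 degrees = 0.366519 rad
cos(21 deg) = 0.9336
sin(21 deg) = 0.3584
exp(theta*B) = 0.9336 + 0.3584*B


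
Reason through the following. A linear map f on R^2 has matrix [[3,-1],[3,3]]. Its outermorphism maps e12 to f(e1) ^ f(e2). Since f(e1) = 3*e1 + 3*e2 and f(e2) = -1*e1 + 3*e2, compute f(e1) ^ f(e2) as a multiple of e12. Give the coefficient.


The outermorphism of a linear map f sends e1^e2 to f(e1)^f(e2).
f(e1) = 3*e1 + 3*e2
f(e2) = -1*e1 + 3*e2
f(e1) ^ f(e2) = (3*e1 + 3*e2) ^ (-1*e1 + 3*e2)
= 3*3*e12 + 3*(-1)*e21
= (9 - (-3))*e12
= 12*e12
Coefficient = 12


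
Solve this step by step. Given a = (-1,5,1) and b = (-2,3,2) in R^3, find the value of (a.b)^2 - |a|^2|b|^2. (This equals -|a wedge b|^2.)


a . b = (-1)*(-2) + 5*3 + 1*2
= 2 + 15 + 2 = 19
|a|^2 = (-1)^2 + 5^2 + 1^2 = 27
|b|^2 = (-2)^2 + 3^2 + 2^2 = 17
(a.b)^2 = 19^2 = 361
|a|^2 * |b|^2 = 27 * 17 = 459
Result = 361 - 459 = -98


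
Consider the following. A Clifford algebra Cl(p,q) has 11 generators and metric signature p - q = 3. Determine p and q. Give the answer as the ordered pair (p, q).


We need p + q = 11 and p - q = 3.
Adding: 2p = 11 + 3 = 14, so p = 7.
Then q = 11 - 7 = 4.
(p, q) = (7, 4)


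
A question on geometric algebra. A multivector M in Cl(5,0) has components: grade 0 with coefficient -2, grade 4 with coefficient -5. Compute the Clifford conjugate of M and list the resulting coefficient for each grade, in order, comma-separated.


Clifford conjugate sign for grade k: (-1)^(k(k+1)/2)
Grade 0: (-1)^(0*1/2) = (-1)^0 = 1, coeff -2 -> -2
Grade 4: (-1)^(4*5/2) = (-1)^10 = 1, coeff -5 -> -5
Conjugated coefficients: -2, -5


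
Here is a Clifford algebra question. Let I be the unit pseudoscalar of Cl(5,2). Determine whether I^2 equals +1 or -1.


The pseudoscalar I = e1...e_n (product of all n generators) of Cl(p,q) satisfies I^2 = (-1)^(q + n(n-1)/2).
p = 5, q = 2, n = p + q = 7
n(n-1)/2 = 7 * 6 / 2 = 21
Exponent = q + n(n-1)/2 = 2 + 21 = 23
I^2 = (-1)^23 = -1


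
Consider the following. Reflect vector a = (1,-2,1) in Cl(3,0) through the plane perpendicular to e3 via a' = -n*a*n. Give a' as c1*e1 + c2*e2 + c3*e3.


Reflection formula: a' = -n*a*n, with n = e3 (unit vector, n^2 = 1).
For reflection through hyperplane perp to e3:
The component along e3 flips sign, others stay.
a = (1, -2, 1)
a' = (1, -2, -1)
a' = 1*e1 - 2*e2 - 1*e3


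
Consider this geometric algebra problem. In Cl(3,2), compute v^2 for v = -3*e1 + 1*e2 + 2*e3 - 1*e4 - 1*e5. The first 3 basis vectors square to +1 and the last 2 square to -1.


v^2 = sum of c_i^2 * e_i^2
Positive signature terms (e_i^2 = +1): (-3)^2 + 1^2 + 2^2 = 14
Negative signature terms (e_j^2 = -1): (-1)^2 + (-1)^2 = 2
v^2 = 14 - 2 = 12


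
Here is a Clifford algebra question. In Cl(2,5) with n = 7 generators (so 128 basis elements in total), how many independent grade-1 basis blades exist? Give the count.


Number of grade-k basis blades in Cl(p,q) with n = p + q is C(n, k).
n = 2 + 5 = 7
C(7, 1) = 7! / (1! * 6!)
= 5040 / (1 * 720)
= 7


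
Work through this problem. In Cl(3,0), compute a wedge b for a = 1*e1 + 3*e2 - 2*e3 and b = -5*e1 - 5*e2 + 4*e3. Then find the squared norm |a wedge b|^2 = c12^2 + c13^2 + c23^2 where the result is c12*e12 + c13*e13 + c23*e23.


a wedge b = (a1*b2 - a2*b1)*e12 + (a1*b3 - a3*b1)*e13 + (a2*b3 - a3*b2)*e23
e12 coeff: 1*(-5) - 3*(-5) = -5 - (-15) = 10
e13 coeff: 1*4 - (-2)*(-5) = 4 - 10 = -6
e23 coeff: 3*4 - (-2)*(-5) = 12 - 10 = 2
|a wedge b|^2 = 10^2 + (-6)^2 + 2^2
= 100 + 36 + 4
= 140


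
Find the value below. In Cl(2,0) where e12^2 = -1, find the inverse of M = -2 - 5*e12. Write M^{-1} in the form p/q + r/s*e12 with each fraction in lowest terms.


M = -2 - 5*e12, where e12^2 = -1.
Since M commutes with its reverse ~M = a - b*e12, M * ~M = a^2 - b^2*e12^2 = a^2 + b^2.
So M^{-1} = ~M / (a^2 + b^2) = (a - b*e12)/(a^2 + b^2).
a^2 + b^2 = 4 + 25 = 29
Scalar part = -2/29 = -2/29
Bivector coeff = 5/29 = 5/29
M^{-1} = -2/29 + 5/29*e12


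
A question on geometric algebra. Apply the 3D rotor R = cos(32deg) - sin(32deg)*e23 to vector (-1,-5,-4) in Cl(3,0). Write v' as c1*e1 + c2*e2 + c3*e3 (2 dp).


Rotor R = cos(32deg) - sin(32deg)*e23
Rotation angle theta = 2 * 32 = 64 degrees in the e23 plane (e2 -> e3).
The component perpendicular to the plane (e1) is invariant: v'_1 = v1 = -1.00
cos(64deg) = 0.4384, sin(64deg) = 0.8988
v'_2 = v2*cos(theta) - v3*sin(theta) = -5*0.4384 - (-4)*0.8988 = 1.40
v'_3 = v2*sin(theta) + v3*cos(theta) = -5*0.8988 + (-4)*0.4384 = -6.25
v' = -1.00*e1 + 1.40*e2 - 6.25*e3


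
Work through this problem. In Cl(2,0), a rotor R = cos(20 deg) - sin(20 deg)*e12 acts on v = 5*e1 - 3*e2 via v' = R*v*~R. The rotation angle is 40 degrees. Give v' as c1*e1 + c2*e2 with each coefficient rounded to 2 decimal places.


Rotor R = cos(20deg) - sin(20deg)*e12
Rotation angle theta = 2 * 20 = 40 degrees
v' = R*v*~R rotates v by theta.
cos(40deg) = 0.7660, sin(40deg) = 0.6428
v'_1 = 5*cos(40deg) - (-3)*sin(40deg)
= 5*0.7660 - (-3)*0.6428
= 5.76
v'_2 = 5*sin(40deg) + (-3)*cos(40deg)
= 5*0.6428 + (-3)*0.7660
= 0.92
v' = 5.76*e1 + 0.92*e2


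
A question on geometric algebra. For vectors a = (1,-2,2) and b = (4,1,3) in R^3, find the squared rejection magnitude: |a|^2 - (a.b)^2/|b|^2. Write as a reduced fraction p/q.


|a|^2 = 1^2 + (-2)^2 + 2^2 = 9
|b|^2 = 4^2 + 1^2 + 3^2 = 26
a . b = 1*4 + (-2)*1 + 2*3 = 8
(a.b)^2 = 8^2 = 64
|rej|^2 = 9 - 64/26
= (234 - 64)/26
= 170/26
In lowest terms: 85/13


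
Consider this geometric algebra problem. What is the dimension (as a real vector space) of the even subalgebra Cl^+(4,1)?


Even subalgebra dimension = 2^(n-1)
n = 4 + 1 = 5
2^(5 - 1) = 2^4 = 16
Verification: sum of C(5,k) for even k = 1 + 10 + 5 = 16
Result = 16


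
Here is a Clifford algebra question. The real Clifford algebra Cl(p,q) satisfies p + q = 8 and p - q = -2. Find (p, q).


We need p + q = 8 and p - q = -2.
Adding: 2p = 8 + (-2) = 6, so p = 3.
Then q = 8 - 3 = 5.
(p, q) = (3, 5)


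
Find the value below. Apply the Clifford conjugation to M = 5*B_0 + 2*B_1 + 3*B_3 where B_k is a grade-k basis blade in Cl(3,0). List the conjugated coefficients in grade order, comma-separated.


Clifford conjugate sign for grade k: (-1)^(k(k+1)/2)
Grade 0: (-1)^(0*1/2) = (-1)^0 = 1, coeff 5 -> 5
Grade 1: (-1)^(1*2/2) = (-1)^1 = -1, coeff 2 -> -2
Grade 3: (-1)^(3*4/2) = (-1)^6 = 1, coeff 3 -> 3
Conjugated coefficients: 5, -2, 3


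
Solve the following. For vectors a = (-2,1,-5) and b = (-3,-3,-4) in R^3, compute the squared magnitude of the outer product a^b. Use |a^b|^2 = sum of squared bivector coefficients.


a wedge b = (a1*b2 - a2*b1)*e12 + (a1*b3 - a3*b1)*e13 + (a2*b3 - a3*b2)*e23
e12 coeff: (-2)*(-3) - 1*(-3) = 6 - (-3) = 9
e13 coeff: (-2)*(-4) - (-5)*(-3) = 8 - 15 = -7
e23 coeff: 1*(-4) - (-5)*(-3) = -4 - 15 = -19
|a wedge b|^2 = 9^2 + (-7)^2 + (-19)^2
= 81 + 49 + 361
= 491


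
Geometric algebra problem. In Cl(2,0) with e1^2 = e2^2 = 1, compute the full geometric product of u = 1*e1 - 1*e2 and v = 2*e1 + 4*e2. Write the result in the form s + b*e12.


Expand: (1*e1 - 1*e2)(2*e1 + 4*e2)
= 1*2*e1e1 + 1*4*e1e2 + (-1)*2*e2e1 + (-1)*4*e2e2
Using e1^2 = e2^2 = 1, e2e1 = -e1e2:
Scalar part s = 1*2 + (-1)*4 = 2 + (-4) = -2
Bivector part b = 1*4 - (-1)*2 = 4 - (-2) = 6
uv = -2 + 6*e12


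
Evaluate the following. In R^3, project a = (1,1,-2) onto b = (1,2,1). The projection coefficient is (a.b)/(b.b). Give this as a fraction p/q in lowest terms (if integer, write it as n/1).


Projection coefficient = (a . b) / (b . b)
a . b = 1*1 + 1*2 + (-2)*1
= 1 + 2 + (-2) = 1
b . b = 1^2 + 2^2 + 1^2
= 1 + 4 + 1 = 6
Coefficient = 1/6
In lowest terms: 1/6


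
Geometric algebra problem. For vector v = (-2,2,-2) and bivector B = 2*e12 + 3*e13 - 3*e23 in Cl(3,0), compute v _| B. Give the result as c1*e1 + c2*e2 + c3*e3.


Left contraction v _| B = <vB>_1 (grade-1 part of the geometric product vB).
Using e1_|e12 = e2, e2_|e12 = -e1, e1_|e13 = e3, e3_|e13 = -e1, e2_|e23 = e3, e3_|e23 = -e2:
e1 coeff: -v2*b12 - v3*b13 = -(2)*(2) - (-2)*(3) = 2
e2 coeff: v1*b12 - v3*b23 = (-2)*(2) - (-2)*(-3) = -10
e3 coeff: v1*b13 + v2*b23 = (-2)*(3) + (2)*(-3) = -12
v _| B = 2*e1 - 10*e2 - 12*e3


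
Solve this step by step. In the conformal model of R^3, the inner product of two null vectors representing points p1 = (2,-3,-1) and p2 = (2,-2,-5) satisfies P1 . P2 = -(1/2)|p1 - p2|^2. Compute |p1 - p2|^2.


p1 - p2 = (0, -1, 4)
|p1 - p2|^2 = 0^2 + (-1)^2 + 4^2
= 0 + 1 + 16
= 17


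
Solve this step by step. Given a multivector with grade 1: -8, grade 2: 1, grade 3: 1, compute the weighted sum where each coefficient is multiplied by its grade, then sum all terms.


Grade-weighted sum = sum of grade_k * coefficient_k
1*(-8) = -8
2*1 = 2
3*1 = 3
Total = -8 + 2 + 3 = -3


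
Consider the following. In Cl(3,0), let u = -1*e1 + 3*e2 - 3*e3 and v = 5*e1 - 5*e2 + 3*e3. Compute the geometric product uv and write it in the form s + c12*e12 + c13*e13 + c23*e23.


In Cl(3,0): e_i^2 = 1, e_ie_j = -e_je_i for i != j.
Scalar part = u . v = (-1)*5 + 3*(-5) + (-3)*3
= -5 + (-15) + (-9) = -29
e12 coeff = (-1)*(-5) - 3*5 = 5 - 15 = -10
e13 coeff = (-1)*3 - (-3)*5 = -3 - (-15) = 12
e23 coeff = 3*3 - (-3)*(-5) = 9 - 15 = -6
uv = -29 - 10*e12 + 12*e13 - 6*e23


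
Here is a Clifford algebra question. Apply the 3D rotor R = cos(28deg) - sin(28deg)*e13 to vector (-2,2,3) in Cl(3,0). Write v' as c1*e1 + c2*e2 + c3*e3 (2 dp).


Rotor R = cos(28deg) - sin(28deg)*e13
Rotation angle theta = 2 * 28 = 56 degrees in the e13 plane (e1 -> e3).
The component perpendicular to the plane (e2) is invariant: v'_2 = v2 = 2.00
cos(56deg) = 0.5592, sin(56deg) = 0.8290
v'_1 = v1*cos(theta) - v3*sin(theta) = -2*0.5592 - 3*0.8290 = -3.61
v'_3 = v1*sin(theta) + v3*cos(theta) = -2*0.8290 + 3*0.5592 = 0.02
v' = -3.61*e1 + 2.00*e2 + 0.02*e3


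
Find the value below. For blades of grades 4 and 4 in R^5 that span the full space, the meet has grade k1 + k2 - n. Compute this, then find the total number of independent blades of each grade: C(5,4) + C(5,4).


Meet grade = grade(A) + grade(B) - n
= 4 + 4 - 5 = 3
C(5,4) = 5
C(5,4) = 5
dim_A + dim_B = 5 + 5 = 10


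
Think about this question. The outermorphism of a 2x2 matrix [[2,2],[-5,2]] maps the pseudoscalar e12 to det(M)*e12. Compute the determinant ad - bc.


The outermorphism of a linear map f sends e1^e2 to f(e1)^f(e2).
f(e1) = 2*e1 - 5*e2
f(e2) = 2*e1 + 2*e2
f(e1) ^ f(e2) = (2*e1 - 5*e2) ^ (2*e1 + 2*e2)
= 2*2*e12 + (-5)*2*e21
= (4 - (-10))*e12
= 14*e12
Coefficient = 14


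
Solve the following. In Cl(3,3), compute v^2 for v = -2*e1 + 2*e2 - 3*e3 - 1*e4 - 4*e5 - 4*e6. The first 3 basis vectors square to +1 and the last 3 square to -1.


v^2 = sum of c_i^2 * e_i^2
Positive signature terms (e_i^2 = +1): (-2)^2 + 2^2 + (-3)^2 = 17
Negative signature terms (e_j^2 = -1): (-1)^2 + (-4)^2 + (-4)^2 = 33
v^2 = 17 - 33 = -16


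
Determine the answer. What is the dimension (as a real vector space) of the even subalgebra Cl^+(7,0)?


Even subalgebra dimension = 2^(n-1)
n = 7 + 0 = 7
2^(7 - 1) = 2^6 = 64
Verification: sum of C(7,k) for even k = 1 + 21 + 35 + 7 = 64
Result = 64


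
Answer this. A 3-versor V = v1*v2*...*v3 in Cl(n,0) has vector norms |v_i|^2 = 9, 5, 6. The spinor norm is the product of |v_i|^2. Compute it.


Spinor norm N(V) = |v1|^2 * |v2|^2 * ... * |v3|^2
= 9 * 5 * 6
Running product: 9, 45, 270
N(V) = 270


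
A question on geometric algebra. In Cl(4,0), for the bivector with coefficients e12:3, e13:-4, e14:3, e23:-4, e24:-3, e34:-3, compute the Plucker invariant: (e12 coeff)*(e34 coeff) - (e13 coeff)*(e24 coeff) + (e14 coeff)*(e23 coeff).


Plucker relation: af - be + cd
a*f = 3*(-3) = -9
b*e = (-4)*(-3) = 12
c*d = 3*(-4) = -12
af - be + cd = -9 - 12 + (-12)
= -33


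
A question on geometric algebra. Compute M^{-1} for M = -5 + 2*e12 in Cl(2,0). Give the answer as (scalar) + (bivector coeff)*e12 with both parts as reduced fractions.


M = -5 + 2*e12, where e12^2 = -1.
Since M commutes with its reverse ~M = a - b*e12, M * ~M = a^2 - b^2*e12^2 = a^2 + b^2.
So M^{-1} = ~M / (a^2 + b^2) = (a - b*e12)/(a^2 + b^2).
a^2 + b^2 = 25 + 4 = 29
Scalar part = -5/29 = -5/29
Bivector coeff = -2/29 = -2/29
M^{-1} = -5/29 - 2/29*e12


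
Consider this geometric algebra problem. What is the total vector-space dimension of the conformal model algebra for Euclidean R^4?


The conformal model of R^4 uses Cl(5,1): the 4 Euclidean generators plus two extra orthogonal generators e+ (e+^2 = +1) and e- (e-^2 = -1), from which the null vectors e0, einf are built.
Number of generators m = 4 + 2 = 6.
dim Cl(p,q) = 2^m = 2^6 = 64


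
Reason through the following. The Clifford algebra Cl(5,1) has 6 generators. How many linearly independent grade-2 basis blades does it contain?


Number of grade-k basis blades in Cl(p,q) with n = p + q is C(n, k).
n = 5 + 1 = 6
C(6, 2) = 6! / (2! * 4!)
= 720 / (2 * 24)
= 15
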